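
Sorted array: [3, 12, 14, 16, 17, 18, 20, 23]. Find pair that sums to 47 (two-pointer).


Two pointers: lo=0, hi=7
No pair sums to 47


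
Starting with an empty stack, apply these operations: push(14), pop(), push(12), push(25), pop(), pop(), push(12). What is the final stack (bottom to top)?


push(14) -> [14]
pop() returns 14 -> []
push(12) -> [12]
push(25) -> [12, 25]
pop() returns 25 -> [12]
pop() returns 12 -> []
push(12) -> [12]
Final stack (bottom to top): [12]


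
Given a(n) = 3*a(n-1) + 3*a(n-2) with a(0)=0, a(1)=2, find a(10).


Build bottom-up:
...a(8)=18630, a(9)=70632, a(10)=3*70632+3*18630=267786


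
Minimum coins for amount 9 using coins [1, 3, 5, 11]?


dp[0]=0; dp[i]=1+min(dp[i-c] for c in coins)
...dp[4]=2, dp[5]=1, dp[6]=2, dp[7]=3, dp[8]=2, dp[9]=3
Minimum coins for 9 = 3


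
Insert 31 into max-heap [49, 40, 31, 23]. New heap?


Append 31: [49, 40, 31, 23, 31]
Bubble up: no swaps needed
Result: [49, 40, 31, 23, 31]


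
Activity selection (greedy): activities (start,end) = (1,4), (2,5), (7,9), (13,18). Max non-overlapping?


Greedy: pick earliest-ending, then skip overlaps.
Selected (3 activities): [(1, 4), (7, 9), (13, 18)]


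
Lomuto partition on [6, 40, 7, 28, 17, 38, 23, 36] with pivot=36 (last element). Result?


Elements <= 36 go left of pivot.
Result: [6, 7, 28, 17, 23, 36, 40, 38], pivot at index 5


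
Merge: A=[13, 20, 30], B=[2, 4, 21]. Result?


Compare heads, take smaller each step.
Merged: [2, 4, 13, 20, 21, 30]


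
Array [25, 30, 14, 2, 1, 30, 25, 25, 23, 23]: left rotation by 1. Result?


Left rotate by 1: [30, 14, 2, 1, 30, 25, 25, 23, 23, 25]


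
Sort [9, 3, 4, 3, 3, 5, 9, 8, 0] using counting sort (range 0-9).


Count array: [1, 0, 0, 3, 1, 1, 0, 0, 1, 2]
Reconstruct: [0, 3, 3, 3, 4, 5, 8, 9, 9]


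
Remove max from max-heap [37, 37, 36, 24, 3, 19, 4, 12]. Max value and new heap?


Max = 37
Replace root with last, heapify down
Resulting heap: [37, 24, 36, 12, 3, 19, 4]


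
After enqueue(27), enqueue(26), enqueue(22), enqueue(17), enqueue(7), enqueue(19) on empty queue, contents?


enqueue(27) -> [27]
enqueue(26) -> [27, 26]
enqueue(22) -> [27, 26, 22]
enqueue(17) -> [27, 26, 22, 17]
enqueue(7) -> [27, 26, 22, 17, 7]
enqueue(19) -> [27, 26, 22, 17, 7, 19]
Final queue (front to back): [27, 26, 22, 17, 7, 19]


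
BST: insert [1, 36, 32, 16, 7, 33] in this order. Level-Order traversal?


Root = 1; build tree by BST insertion.
Level-Order traversal: [1, 36, 32, 16, 33, 7]


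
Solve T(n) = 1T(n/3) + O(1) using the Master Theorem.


a=1, b=3, c=0. log_3(1)=0 = c=0. Case 2: O(n^c log n) = O(log n)
Complexity: O(log n)


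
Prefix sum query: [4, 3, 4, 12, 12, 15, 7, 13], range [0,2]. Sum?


Prefix sums: [0, 4, 7, 11, 23, 35, 50, 57, 70]
Sum[0..2] = prefix[3] - prefix[0] = 11 - 0 = 11


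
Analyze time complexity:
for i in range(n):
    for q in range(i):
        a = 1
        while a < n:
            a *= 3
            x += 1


Per nesting level: O(n) * O(n) [triangular over i] * O(log n) = O(n^2 log n)
Complexity: O(n^2 log n)


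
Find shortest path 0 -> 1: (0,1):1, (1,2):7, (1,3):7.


Dijkstra from 0:
Distances: {0: 0, 1: 1, 2: 8, 3: 8}
Shortest distance to 1 = 1, path = [0, 1]


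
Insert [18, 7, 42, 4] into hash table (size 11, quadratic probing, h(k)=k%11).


Insertions: 18->slot 7; 7->slot 8; 42->slot 9; 4->slot 4
Table: [None, None, None, None, 4, None, None, 18, 7, 42, None]


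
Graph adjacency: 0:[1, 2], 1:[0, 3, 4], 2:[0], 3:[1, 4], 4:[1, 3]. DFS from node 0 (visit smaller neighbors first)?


DFS stack-based: start with [0]
Visit order: [0, 1, 3, 4, 2]


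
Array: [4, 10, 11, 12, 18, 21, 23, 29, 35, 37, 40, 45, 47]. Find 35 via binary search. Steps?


Search for 35:
[0,12] mid=6 arr[6]=23
[7,12] mid=9 arr[9]=37
[7,8] mid=7 arr[7]=29
[8,8] mid=8 arr[8]=35
Total: 4 comparisons


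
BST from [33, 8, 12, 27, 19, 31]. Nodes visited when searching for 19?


BST root = 33
Search for 19: compare at each node
Path: [33, 8, 12, 27, 19]


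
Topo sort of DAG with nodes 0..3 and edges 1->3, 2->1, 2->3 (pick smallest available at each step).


Kahn's algorithm, process smallest node first
Order: [0, 2, 1, 3]


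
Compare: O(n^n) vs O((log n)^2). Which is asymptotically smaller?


polylogarithmic grows slower than n^n
O((log n)^2) is asymptotically smaller; O(n^n) grows faster


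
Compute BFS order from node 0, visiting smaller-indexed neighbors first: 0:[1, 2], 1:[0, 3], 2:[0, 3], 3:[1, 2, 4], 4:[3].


BFS queue: start with [0]
Visit order: [0, 1, 2, 3, 4]


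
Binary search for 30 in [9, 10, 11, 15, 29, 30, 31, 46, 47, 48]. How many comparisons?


Search for 30:
[0,9] mid=4 arr[4]=29
[5,9] mid=7 arr[7]=46
[5,6] mid=5 arr[5]=30
Total: 3 comparisons


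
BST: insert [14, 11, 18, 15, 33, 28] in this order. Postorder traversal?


Root = 14; build tree by BST insertion.
Postorder traversal: [11, 15, 28, 33, 18, 14]


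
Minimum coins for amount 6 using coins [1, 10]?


dp[0]=0; dp[i]=1+min(dp[i-c] for c in coins)
...dp[1]=1, dp[2]=2, dp[3]=3, dp[4]=4, dp[5]=5, dp[6]=6
Minimum coins for 6 = 6


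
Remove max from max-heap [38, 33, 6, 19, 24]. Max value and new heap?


Max = 38
Replace root with last, heapify down
Resulting heap: [33, 24, 6, 19]


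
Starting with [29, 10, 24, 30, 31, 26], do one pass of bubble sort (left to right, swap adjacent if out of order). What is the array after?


After one pass: [10, 24, 29, 30, 26, 31]


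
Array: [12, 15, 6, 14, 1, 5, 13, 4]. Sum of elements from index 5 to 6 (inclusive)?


Prefix sums: [0, 12, 27, 33, 47, 48, 53, 66, 70]
Sum[5..6] = prefix[7] - prefix[5] = 66 - 48 = 18


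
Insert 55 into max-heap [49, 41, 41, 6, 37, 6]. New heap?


Append 55: [49, 41, 41, 6, 37, 6, 55]
Bubble up: swap idx 6(55) with idx 2(41); swap idx 2(55) with idx 0(49)
Result: [55, 41, 49, 6, 37, 6, 41]


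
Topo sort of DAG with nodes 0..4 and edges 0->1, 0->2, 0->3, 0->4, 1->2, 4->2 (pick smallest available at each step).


Kahn's algorithm, process smallest node first
Order: [0, 1, 3, 4, 2]


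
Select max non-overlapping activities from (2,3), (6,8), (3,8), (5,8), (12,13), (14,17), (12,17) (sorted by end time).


Greedy: pick earliest-ending, then skip overlaps.
Selected (4 activities): [(2, 3), (6, 8), (12, 13), (14, 17)]


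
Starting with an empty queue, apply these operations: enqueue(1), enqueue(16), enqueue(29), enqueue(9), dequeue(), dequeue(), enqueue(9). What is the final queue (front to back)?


enqueue(1) -> [1]
enqueue(16) -> [1, 16]
enqueue(29) -> [1, 16, 29]
enqueue(9) -> [1, 16, 29, 9]
dequeue() returns 1 -> [16, 29, 9]
dequeue() returns 16 -> [29, 9]
enqueue(9) -> [29, 9, 9]
Final queue (front to back): [29, 9, 9]


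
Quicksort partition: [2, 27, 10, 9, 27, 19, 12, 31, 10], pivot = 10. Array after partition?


Elements <= 10 go left of pivot.
Result: [2, 10, 9, 10, 27, 19, 12, 31, 27], pivot at index 3


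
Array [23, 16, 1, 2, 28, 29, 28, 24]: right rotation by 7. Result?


Right rotate by 7: [16, 1, 2, 28, 29, 28, 24, 23]


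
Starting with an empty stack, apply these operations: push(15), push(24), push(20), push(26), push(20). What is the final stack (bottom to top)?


push(15) -> [15]
push(24) -> [15, 24]
push(20) -> [15, 24, 20]
push(26) -> [15, 24, 20, 26]
push(20) -> [15, 24, 20, 26, 20]
Final stack (bottom to top): [15, 24, 20, 26, 20]


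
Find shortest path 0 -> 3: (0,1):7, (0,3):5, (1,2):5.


Dijkstra from 0:
Distances: {0: 0, 1: 7, 2: 12, 3: 5}
Shortest distance to 3 = 5, path = [0, 3]


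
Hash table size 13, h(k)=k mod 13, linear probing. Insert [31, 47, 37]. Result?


Insertions: 31->slot 5; 47->slot 8; 37->slot 11
Table: [None, None, None, None, None, 31, None, None, 47, None, None, 37, None]


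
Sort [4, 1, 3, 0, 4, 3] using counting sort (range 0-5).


Count array: [1, 1, 0, 2, 2, 0]
Reconstruct: [0, 1, 3, 3, 4, 4]


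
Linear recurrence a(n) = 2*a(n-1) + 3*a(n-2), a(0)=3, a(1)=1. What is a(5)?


Build bottom-up:
...a(3)=25, a(4)=83, a(5)=2*83+3*25=241


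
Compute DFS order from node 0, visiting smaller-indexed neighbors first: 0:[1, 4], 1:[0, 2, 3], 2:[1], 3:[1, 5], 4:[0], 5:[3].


DFS stack-based: start with [0]
Visit order: [0, 1, 2, 3, 5, 4]


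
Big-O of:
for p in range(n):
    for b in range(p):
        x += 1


Per nesting level: O(n) * O(n) [triangular over p] = O(n^2)
Complexity: O(n^2)


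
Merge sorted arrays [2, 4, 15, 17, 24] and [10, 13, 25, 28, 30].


Compare heads, take smaller each step.
Merged: [2, 4, 10, 13, 15, 17, 24, 25, 28, 30]


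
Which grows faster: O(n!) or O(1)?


constant grows slower than factorial
O(1) is asymptotically smaller; O(n!) grows faster


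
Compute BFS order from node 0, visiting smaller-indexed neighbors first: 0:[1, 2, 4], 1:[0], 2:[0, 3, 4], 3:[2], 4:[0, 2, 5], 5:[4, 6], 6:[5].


BFS queue: start with [0]
Visit order: [0, 1, 2, 4, 3, 5, 6]


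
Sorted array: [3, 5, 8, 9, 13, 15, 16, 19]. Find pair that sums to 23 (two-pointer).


Two pointers: lo=0, hi=7
Found pair: (8, 15) summing to 23


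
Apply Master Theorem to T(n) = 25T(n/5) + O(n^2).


a=25, b=5, c=2. log_5(25)=2 = c=2. Case 2: O(n^c log n) = O(n^2 log n)
Complexity: O(n^2 log n)


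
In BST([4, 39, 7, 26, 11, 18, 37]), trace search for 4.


BST root = 4
Search for 4: compare at each node
Path: [4]


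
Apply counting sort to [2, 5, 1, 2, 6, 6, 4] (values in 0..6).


Count array: [0, 1, 2, 0, 1, 1, 2]
Reconstruct: [1, 2, 2, 4, 5, 6, 6]


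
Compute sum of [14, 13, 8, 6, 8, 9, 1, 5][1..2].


Prefix sums: [0, 14, 27, 35, 41, 49, 58, 59, 64]
Sum[1..2] = prefix[3] - prefix[1] = 35 - 14 = 21


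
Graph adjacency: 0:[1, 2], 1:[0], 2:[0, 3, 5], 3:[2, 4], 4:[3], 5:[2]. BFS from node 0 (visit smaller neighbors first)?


BFS queue: start with [0]
Visit order: [0, 1, 2, 3, 5, 4]


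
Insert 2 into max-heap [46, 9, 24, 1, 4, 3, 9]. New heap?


Append 2: [46, 9, 24, 1, 4, 3, 9, 2]
Bubble up: swap idx 7(2) with idx 3(1)
Result: [46, 9, 24, 2, 4, 3, 9, 1]


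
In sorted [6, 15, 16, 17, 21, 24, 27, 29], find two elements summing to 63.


Two pointers: lo=0, hi=7
No pair sums to 63


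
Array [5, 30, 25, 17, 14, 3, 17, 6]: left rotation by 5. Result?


Left rotate by 5: [3, 17, 6, 5, 30, 25, 17, 14]


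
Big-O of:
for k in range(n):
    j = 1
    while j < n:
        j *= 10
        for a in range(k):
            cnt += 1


Per nesting level: O(n) * O(log n) * O(n) [triangular over k] = O(n^2 log n)
Complexity: O(n^2 log n)


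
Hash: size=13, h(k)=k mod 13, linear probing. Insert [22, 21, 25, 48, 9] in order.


Insertions: 22->slot 9; 21->slot 8; 25->slot 12; 48->slot 10; 9->slot 11
Table: [None, None, None, None, None, None, None, None, 21, 22, 48, 9, 25]


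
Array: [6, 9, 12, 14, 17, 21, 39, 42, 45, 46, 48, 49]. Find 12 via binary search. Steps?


Search for 12:
[0,11] mid=5 arr[5]=21
[0,4] mid=2 arr[2]=12
Total: 2 comparisons


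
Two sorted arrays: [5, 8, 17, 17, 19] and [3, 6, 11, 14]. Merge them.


Compare heads, take smaller each step.
Merged: [3, 5, 6, 8, 11, 14, 17, 17, 19]


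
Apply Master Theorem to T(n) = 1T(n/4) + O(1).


a=1, b=4, c=0. log_4(1)=0 = c=0. Case 2: O(n^c log n) = O(log n)
Complexity: O(log n)


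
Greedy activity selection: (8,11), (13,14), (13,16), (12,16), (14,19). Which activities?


Greedy: pick earliest-ending, then skip overlaps.
Selected (3 activities): [(8, 11), (13, 14), (14, 19)]


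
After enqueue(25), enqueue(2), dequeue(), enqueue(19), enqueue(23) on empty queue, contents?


enqueue(25) -> [25]
enqueue(2) -> [25, 2]
dequeue() returns 25 -> [2]
enqueue(19) -> [2, 19]
enqueue(23) -> [2, 19, 23]
Final queue (front to back): [2, 19, 23]


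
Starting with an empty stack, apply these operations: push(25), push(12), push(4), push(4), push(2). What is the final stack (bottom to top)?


push(25) -> [25]
push(12) -> [25, 12]
push(4) -> [25, 12, 4]
push(4) -> [25, 12, 4, 4]
push(2) -> [25, 12, 4, 4, 2]
Final stack (bottom to top): [25, 12, 4, 4, 2]


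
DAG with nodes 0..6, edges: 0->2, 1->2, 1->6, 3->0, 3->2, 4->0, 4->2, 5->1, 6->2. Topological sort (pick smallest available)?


Kahn's algorithm, process smallest node first
Order: [3, 4, 0, 5, 1, 6, 2]


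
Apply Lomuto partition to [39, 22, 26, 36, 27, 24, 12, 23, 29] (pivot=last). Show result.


Elements <= 29 go left of pivot.
Result: [22, 26, 27, 24, 12, 23, 29, 36, 39], pivot at index 6


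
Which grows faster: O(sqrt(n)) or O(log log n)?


double-logarithmic grows slower than sublinear
O(log log n) is asymptotically smaller; O(sqrt(n)) grows faster


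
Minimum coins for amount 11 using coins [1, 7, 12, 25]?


dp[0]=0; dp[i]=1+min(dp[i-c] for c in coins)
...dp[6]=6, dp[7]=1, dp[8]=2, dp[9]=3, dp[10]=4, dp[11]=5
Minimum coins for 11 = 5


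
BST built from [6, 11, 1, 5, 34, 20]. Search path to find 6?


BST root = 6
Search for 6: compare at each node
Path: [6]


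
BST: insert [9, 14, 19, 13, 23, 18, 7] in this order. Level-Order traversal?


Root = 9; build tree by BST insertion.
Level-Order traversal: [9, 7, 14, 13, 19, 18, 23]


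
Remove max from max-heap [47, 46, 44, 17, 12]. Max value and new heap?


Max = 47
Replace root with last, heapify down
Resulting heap: [46, 17, 44, 12]


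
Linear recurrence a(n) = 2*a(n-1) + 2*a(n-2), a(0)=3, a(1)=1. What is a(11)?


Build bottom-up:
...a(9)=7824, a(10)=21376, a(11)=2*21376+2*7824=58400


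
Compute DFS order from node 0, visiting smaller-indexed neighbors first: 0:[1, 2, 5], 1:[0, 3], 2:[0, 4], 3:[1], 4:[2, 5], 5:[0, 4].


DFS stack-based: start with [0]
Visit order: [0, 1, 3, 2, 4, 5]


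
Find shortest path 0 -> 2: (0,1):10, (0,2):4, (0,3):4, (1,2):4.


Dijkstra from 0:
Distances: {0: 0, 1: 8, 2: 4, 3: 4}
Shortest distance to 2 = 4, path = [0, 2]


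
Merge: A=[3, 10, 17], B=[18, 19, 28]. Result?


Compare heads, take smaller each step.
Merged: [3, 10, 17, 18, 19, 28]


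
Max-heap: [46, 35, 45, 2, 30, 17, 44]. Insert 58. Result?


Append 58: [46, 35, 45, 2, 30, 17, 44, 58]
Bubble up: swap idx 7(58) with idx 3(2); swap idx 3(58) with idx 1(35); swap idx 1(58) with idx 0(46)
Result: [58, 46, 45, 35, 30, 17, 44, 2]


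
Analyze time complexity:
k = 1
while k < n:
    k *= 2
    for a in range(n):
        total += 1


Per nesting level: O(log n) * O(n) = O(n log n)
Complexity: O(n log n)


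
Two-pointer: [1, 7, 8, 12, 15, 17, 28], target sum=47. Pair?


Two pointers: lo=0, hi=6
No pair sums to 47


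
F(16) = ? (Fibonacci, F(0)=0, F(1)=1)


F(n)=F(n-1)+F(n-2)
...F(14)=377, F(15)=610, F(16)=987


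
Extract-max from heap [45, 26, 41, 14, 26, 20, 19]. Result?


Max = 45
Replace root with last, heapify down
Resulting heap: [41, 26, 20, 14, 26, 19]


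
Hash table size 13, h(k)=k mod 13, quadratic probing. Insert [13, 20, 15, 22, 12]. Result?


Insertions: 13->slot 0; 20->slot 7; 15->slot 2; 22->slot 9; 12->slot 12
Table: [13, None, 15, None, None, None, None, 20, None, 22, None, None, 12]


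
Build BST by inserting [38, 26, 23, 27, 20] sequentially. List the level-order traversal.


Root = 38; build tree by BST insertion.
Level-Order traversal: [38, 26, 23, 27, 20]


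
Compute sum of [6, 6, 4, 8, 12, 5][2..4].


Prefix sums: [0, 6, 12, 16, 24, 36, 41]
Sum[2..4] = prefix[5] - prefix[2] = 36 - 12 = 24


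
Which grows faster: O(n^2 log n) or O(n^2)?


quadratic grows slower than n^2 log n
O(n^2) is asymptotically smaller; O(n^2 log n) grows faster


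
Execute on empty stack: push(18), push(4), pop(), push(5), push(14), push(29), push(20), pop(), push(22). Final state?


push(18) -> [18]
push(4) -> [18, 4]
pop() returns 4 -> [18]
push(5) -> [18, 5]
push(14) -> [18, 5, 14]
push(29) -> [18, 5, 14, 29]
push(20) -> [18, 5, 14, 29, 20]
pop() returns 20 -> [18, 5, 14, 29]
push(22) -> [18, 5, 14, 29, 22]
Final stack (bottom to top): [18, 5, 14, 29, 22]


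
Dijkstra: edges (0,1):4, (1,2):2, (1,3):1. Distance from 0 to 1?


Dijkstra from 0:
Distances: {0: 0, 1: 4, 2: 6, 3: 5}
Shortest distance to 1 = 4, path = [0, 1]


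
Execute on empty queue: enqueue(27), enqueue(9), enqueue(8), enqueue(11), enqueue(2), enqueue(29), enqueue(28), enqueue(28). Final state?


enqueue(27) -> [27]
enqueue(9) -> [27, 9]
enqueue(8) -> [27, 9, 8]
enqueue(11) -> [27, 9, 8, 11]
enqueue(2) -> [27, 9, 8, 11, 2]
enqueue(29) -> [27, 9, 8, 11, 2, 29]
enqueue(28) -> [27, 9, 8, 11, 2, 29, 28]
enqueue(28) -> [27, 9, 8, 11, 2, 29, 28, 28]
Final queue (front to back): [27, 9, 8, 11, 2, 29, 28, 28]


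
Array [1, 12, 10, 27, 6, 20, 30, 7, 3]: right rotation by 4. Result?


Right rotate by 4: [20, 30, 7, 3, 1, 12, 10, 27, 6]


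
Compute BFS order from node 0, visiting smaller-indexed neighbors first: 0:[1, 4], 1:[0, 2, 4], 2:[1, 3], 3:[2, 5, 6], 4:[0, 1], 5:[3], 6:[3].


BFS queue: start with [0]
Visit order: [0, 1, 4, 2, 3, 5, 6]


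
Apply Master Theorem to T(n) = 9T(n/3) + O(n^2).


a=9, b=3, c=2. log_3(9)=2 = c=2. Case 2: O(n^c log n) = O(n^2 log n)
Complexity: O(n^2 log n)


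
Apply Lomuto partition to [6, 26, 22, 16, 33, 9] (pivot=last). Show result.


Elements <= 9 go left of pivot.
Result: [6, 9, 22, 16, 33, 26], pivot at index 1


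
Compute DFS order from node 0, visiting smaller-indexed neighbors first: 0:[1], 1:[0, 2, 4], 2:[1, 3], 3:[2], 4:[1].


DFS stack-based: start with [0]
Visit order: [0, 1, 2, 3, 4]


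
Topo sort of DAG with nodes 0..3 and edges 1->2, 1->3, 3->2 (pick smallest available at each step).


Kahn's algorithm, process smallest node first
Order: [0, 1, 3, 2]


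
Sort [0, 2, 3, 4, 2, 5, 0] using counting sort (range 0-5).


Count array: [2, 0, 2, 1, 1, 1]
Reconstruct: [0, 0, 2, 2, 3, 4, 5]


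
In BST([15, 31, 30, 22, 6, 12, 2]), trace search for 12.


BST root = 15
Search for 12: compare at each node
Path: [15, 6, 12]


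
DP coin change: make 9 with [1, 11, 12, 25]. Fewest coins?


dp[0]=0; dp[i]=1+min(dp[i-c] for c in coins)
...dp[4]=4, dp[5]=5, dp[6]=6, dp[7]=7, dp[8]=8, dp[9]=9
Minimum coins for 9 = 9


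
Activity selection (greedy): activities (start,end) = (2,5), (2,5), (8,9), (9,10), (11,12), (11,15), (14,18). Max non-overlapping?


Greedy: pick earliest-ending, then skip overlaps.
Selected (5 activities): [(2, 5), (8, 9), (9, 10), (11, 12), (14, 18)]


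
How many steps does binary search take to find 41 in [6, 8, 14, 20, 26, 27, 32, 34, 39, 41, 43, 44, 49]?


Search for 41:
[0,12] mid=6 arr[6]=32
[7,12] mid=9 arr[9]=41
Total: 2 comparisons


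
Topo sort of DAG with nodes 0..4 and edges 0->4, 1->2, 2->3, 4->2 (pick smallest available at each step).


Kahn's algorithm, process smallest node first
Order: [0, 1, 4, 2, 3]


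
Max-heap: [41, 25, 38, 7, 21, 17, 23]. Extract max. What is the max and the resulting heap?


Max = 41
Replace root with last, heapify down
Resulting heap: [38, 25, 23, 7, 21, 17]


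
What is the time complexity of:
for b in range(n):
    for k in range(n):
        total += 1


Per nesting level: O(n) * O(n) = O(n^2)
Complexity: O(n^2)


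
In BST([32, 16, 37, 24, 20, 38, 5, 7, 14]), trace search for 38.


BST root = 32
Search for 38: compare at each node
Path: [32, 37, 38]


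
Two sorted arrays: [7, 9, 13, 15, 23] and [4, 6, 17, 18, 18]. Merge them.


Compare heads, take smaller each step.
Merged: [4, 6, 7, 9, 13, 15, 17, 18, 18, 23]


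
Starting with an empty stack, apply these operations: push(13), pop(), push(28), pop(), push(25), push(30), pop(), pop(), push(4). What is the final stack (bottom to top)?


push(13) -> [13]
pop() returns 13 -> []
push(28) -> [28]
pop() returns 28 -> []
push(25) -> [25]
push(30) -> [25, 30]
pop() returns 30 -> [25]
pop() returns 25 -> []
push(4) -> [4]
Final stack (bottom to top): [4]


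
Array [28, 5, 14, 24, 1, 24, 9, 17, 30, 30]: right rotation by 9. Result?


Right rotate by 9: [5, 14, 24, 1, 24, 9, 17, 30, 30, 28]


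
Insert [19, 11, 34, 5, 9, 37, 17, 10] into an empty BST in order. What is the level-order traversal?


Root = 19; build tree by BST insertion.
Level-Order traversal: [19, 11, 34, 5, 17, 37, 9, 10]


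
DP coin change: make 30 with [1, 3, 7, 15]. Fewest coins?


dp[0]=0; dp[i]=1+min(dp[i-c] for c in coins)
...dp[25]=3, dp[26]=4, dp[27]=5, dp[28]=4, dp[29]=3, dp[30]=2
Minimum coins for 30 = 2


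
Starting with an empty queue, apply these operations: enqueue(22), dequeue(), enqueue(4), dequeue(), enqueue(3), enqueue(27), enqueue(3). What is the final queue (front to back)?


enqueue(22) -> [22]
dequeue() returns 22 -> []
enqueue(4) -> [4]
dequeue() returns 4 -> []
enqueue(3) -> [3]
enqueue(27) -> [3, 27]
enqueue(3) -> [3, 27, 3]
Final queue (front to back): [3, 27, 3]


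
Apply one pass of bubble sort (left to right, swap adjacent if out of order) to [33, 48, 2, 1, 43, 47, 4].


After one pass: [33, 2, 1, 43, 47, 4, 48]


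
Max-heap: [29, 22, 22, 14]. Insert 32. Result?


Append 32: [29, 22, 22, 14, 32]
Bubble up: swap idx 4(32) with idx 1(22); swap idx 1(32) with idx 0(29)
Result: [32, 29, 22, 14, 22]


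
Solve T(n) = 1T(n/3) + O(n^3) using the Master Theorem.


a=1, b=3, c=3. log_3(1)=0 < c=3. Case 3: O(n^c) = O(n^3)
Complexity: O(n^3)


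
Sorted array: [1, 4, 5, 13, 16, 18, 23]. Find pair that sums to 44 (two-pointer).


Two pointers: lo=0, hi=6
No pair sums to 44


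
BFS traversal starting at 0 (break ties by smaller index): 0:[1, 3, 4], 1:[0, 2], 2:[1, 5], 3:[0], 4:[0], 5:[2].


BFS queue: start with [0]
Visit order: [0, 1, 3, 4, 2, 5]


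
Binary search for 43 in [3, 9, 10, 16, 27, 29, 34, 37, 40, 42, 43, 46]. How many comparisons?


Search for 43:
[0,11] mid=5 arr[5]=29
[6,11] mid=8 arr[8]=40
[9,11] mid=10 arr[10]=43
Total: 3 comparisons


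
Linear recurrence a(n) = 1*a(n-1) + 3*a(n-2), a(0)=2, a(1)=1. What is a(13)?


Build bottom-up:
...a(11)=9637, a(12)=22258, a(13)=1*22258+3*9637=51169


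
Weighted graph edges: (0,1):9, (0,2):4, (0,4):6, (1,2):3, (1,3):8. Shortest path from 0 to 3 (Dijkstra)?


Dijkstra from 0:
Distances: {0: 0, 1: 7, 2: 4, 3: 15, 4: 6}
Shortest distance to 3 = 15, path = [0, 2, 1, 3]


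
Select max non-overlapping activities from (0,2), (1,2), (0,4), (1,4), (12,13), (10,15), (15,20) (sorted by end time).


Greedy: pick earliest-ending, then skip overlaps.
Selected (3 activities): [(0, 2), (12, 13), (15, 20)]


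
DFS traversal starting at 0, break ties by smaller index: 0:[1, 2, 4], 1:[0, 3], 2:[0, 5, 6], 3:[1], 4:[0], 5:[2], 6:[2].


DFS stack-based: start with [0]
Visit order: [0, 1, 3, 2, 5, 6, 4]


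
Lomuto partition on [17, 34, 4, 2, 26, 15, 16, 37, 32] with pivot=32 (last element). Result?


Elements <= 32 go left of pivot.
Result: [17, 4, 2, 26, 15, 16, 32, 37, 34], pivot at index 6


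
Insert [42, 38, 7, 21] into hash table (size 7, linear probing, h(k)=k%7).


Insertions: 42->slot 0; 38->slot 3; 7->slot 1; 21->slot 2
Table: [42, 7, 21, 38, None, None, None]


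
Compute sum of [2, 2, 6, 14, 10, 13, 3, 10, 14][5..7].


Prefix sums: [0, 2, 4, 10, 24, 34, 47, 50, 60, 74]
Sum[5..7] = prefix[8] - prefix[5] = 60 - 34 = 26


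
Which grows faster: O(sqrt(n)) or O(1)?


constant grows slower than sublinear
O(1) is asymptotically smaller; O(sqrt(n)) grows faster


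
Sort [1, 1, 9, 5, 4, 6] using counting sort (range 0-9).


Count array: [0, 2, 0, 0, 1, 1, 1, 0, 0, 1]
Reconstruct: [1, 1, 4, 5, 6, 9]


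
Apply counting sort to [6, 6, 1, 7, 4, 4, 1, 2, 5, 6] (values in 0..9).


Count array: [0, 2, 1, 0, 2, 1, 3, 1, 0, 0]
Reconstruct: [1, 1, 2, 4, 4, 5, 6, 6, 6, 7]


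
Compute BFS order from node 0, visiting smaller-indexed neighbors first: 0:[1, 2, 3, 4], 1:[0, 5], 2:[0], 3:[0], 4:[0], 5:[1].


BFS queue: start with [0]
Visit order: [0, 1, 2, 3, 4, 5]


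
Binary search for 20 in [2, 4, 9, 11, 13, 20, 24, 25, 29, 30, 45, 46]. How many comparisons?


Search for 20:
[0,11] mid=5 arr[5]=20
Total: 1 comparisons


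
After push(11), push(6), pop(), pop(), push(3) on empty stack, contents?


push(11) -> [11]
push(6) -> [11, 6]
pop() returns 6 -> [11]
pop() returns 11 -> []
push(3) -> [3]
Final stack (bottom to top): [3]


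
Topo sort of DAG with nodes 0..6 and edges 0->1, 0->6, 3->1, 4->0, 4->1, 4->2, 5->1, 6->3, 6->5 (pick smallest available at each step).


Kahn's algorithm, process smallest node first
Order: [4, 0, 2, 6, 3, 5, 1]


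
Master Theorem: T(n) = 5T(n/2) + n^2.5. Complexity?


a=5, b=2, c=2.5. log_2(5)=2.322 < c=2.5. Case 3: O(n^c) = O(n^2.500)
Complexity: O(n^2.500)


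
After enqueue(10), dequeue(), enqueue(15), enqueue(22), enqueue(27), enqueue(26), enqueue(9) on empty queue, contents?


enqueue(10) -> [10]
dequeue() returns 10 -> []
enqueue(15) -> [15]
enqueue(22) -> [15, 22]
enqueue(27) -> [15, 22, 27]
enqueue(26) -> [15, 22, 27, 26]
enqueue(9) -> [15, 22, 27, 26, 9]
Final queue (front to back): [15, 22, 27, 26, 9]


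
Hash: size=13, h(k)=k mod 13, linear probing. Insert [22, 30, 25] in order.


Insertions: 22->slot 9; 30->slot 4; 25->slot 12
Table: [None, None, None, None, 30, None, None, None, None, 22, None, None, 25]


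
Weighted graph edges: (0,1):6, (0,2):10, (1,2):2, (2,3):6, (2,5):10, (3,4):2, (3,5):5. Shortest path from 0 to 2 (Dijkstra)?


Dijkstra from 0:
Distances: {0: 0, 1: 6, 2: 8, 3: 14, 4: 16, 5: 18}
Shortest distance to 2 = 8, path = [0, 1, 2]


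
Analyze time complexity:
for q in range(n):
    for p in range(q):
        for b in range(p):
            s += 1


Per nesting level: O(n) * O(n) [triangular over q] * O(n) [triangular over p] = O(n^3)
Complexity: O(n^3)


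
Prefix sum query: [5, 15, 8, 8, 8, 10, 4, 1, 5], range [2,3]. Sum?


Prefix sums: [0, 5, 20, 28, 36, 44, 54, 58, 59, 64]
Sum[2..3] = prefix[4] - prefix[2] = 36 - 20 = 16


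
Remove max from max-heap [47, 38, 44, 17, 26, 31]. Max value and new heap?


Max = 47
Replace root with last, heapify down
Resulting heap: [44, 38, 31, 17, 26]


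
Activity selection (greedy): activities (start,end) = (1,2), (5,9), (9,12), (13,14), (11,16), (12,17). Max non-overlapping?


Greedy: pick earliest-ending, then skip overlaps.
Selected (4 activities): [(1, 2), (5, 9), (9, 12), (13, 14)]


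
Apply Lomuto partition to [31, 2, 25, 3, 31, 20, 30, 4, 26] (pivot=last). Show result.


Elements <= 26 go left of pivot.
Result: [2, 25, 3, 20, 4, 26, 30, 31, 31], pivot at index 5


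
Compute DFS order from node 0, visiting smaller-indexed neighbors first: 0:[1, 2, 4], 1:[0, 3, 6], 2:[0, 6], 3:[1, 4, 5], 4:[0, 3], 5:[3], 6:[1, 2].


DFS stack-based: start with [0]
Visit order: [0, 1, 3, 4, 5, 6, 2]


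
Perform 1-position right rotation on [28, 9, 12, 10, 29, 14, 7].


Right rotate by 1: [7, 28, 9, 12, 10, 29, 14]


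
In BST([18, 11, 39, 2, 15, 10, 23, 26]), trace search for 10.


BST root = 18
Search for 10: compare at each node
Path: [18, 11, 2, 10]


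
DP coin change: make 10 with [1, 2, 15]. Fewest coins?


dp[0]=0; dp[i]=1+min(dp[i-c] for c in coins)
...dp[5]=3, dp[6]=3, dp[7]=4, dp[8]=4, dp[9]=5, dp[10]=5
Minimum coins for 10 = 5


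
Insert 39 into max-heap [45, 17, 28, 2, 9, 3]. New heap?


Append 39: [45, 17, 28, 2, 9, 3, 39]
Bubble up: swap idx 6(39) with idx 2(28)
Result: [45, 17, 39, 2, 9, 3, 28]


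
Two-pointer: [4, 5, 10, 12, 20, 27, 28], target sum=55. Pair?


Two pointers: lo=0, hi=6
Found pair: (27, 28) summing to 55


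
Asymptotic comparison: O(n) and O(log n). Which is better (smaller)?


logarithmic grows slower than linear
O(log n) is asymptotically smaller; O(n) grows faster


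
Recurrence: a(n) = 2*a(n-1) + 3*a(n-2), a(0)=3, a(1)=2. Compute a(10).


Build bottom-up:
...a(8)=8203, a(9)=24602, a(10)=2*24602+3*8203=73813


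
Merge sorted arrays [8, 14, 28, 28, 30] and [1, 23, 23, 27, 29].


Compare heads, take smaller each step.
Merged: [1, 8, 14, 23, 23, 27, 28, 28, 29, 30]


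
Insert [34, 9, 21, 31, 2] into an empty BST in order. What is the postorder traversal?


Root = 34; build tree by BST insertion.
Postorder traversal: [2, 31, 21, 9, 34]


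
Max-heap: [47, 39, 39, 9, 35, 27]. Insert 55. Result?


Append 55: [47, 39, 39, 9, 35, 27, 55]
Bubble up: swap idx 6(55) with idx 2(39); swap idx 2(55) with idx 0(47)
Result: [55, 39, 47, 9, 35, 27, 39]


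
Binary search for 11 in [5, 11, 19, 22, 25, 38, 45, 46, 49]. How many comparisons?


Search for 11:
[0,8] mid=4 arr[4]=25
[0,3] mid=1 arr[1]=11
Total: 2 comparisons


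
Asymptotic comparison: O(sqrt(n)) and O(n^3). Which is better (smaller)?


sublinear grows slower than cubic
O(sqrt(n)) is asymptotically smaller; O(n^3) grows faster


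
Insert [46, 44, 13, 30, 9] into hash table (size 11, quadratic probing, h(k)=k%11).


Insertions: 46->slot 2; 44->slot 0; 13->slot 3; 30->slot 8; 9->slot 9
Table: [44, None, 46, 13, None, None, None, None, 30, 9, None]


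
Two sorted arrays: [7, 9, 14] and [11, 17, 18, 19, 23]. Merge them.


Compare heads, take smaller each step.
Merged: [7, 9, 11, 14, 17, 18, 19, 23]


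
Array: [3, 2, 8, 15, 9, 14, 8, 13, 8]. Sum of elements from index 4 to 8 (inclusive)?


Prefix sums: [0, 3, 5, 13, 28, 37, 51, 59, 72, 80]
Sum[4..8] = prefix[9] - prefix[4] = 80 - 28 = 52


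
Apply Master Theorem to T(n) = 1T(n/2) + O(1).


a=1, b=2, c=0. log_2(1)=0 = c=0. Case 2: O(n^c log n) = O(log n)
Complexity: O(log n)


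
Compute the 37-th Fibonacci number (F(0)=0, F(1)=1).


F(n)=F(n-1)+F(n-2)
...F(35)=9227465, F(36)=14930352, F(37)=24157817


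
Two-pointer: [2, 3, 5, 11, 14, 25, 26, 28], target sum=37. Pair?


Two pointers: lo=0, hi=7
Found pair: (11, 26) summing to 37


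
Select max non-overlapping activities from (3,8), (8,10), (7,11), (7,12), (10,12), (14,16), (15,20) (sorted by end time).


Greedy: pick earliest-ending, then skip overlaps.
Selected (4 activities): [(3, 8), (8, 10), (10, 12), (14, 16)]


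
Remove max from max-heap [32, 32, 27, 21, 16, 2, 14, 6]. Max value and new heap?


Max = 32
Replace root with last, heapify down
Resulting heap: [32, 21, 27, 6, 16, 2, 14]


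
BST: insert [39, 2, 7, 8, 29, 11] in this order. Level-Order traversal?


Root = 39; build tree by BST insertion.
Level-Order traversal: [39, 2, 7, 8, 29, 11]


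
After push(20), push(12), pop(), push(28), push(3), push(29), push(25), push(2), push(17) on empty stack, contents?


push(20) -> [20]
push(12) -> [20, 12]
pop() returns 12 -> [20]
push(28) -> [20, 28]
push(3) -> [20, 28, 3]
push(29) -> [20, 28, 3, 29]
push(25) -> [20, 28, 3, 29, 25]
push(2) -> [20, 28, 3, 29, 25, 2]
push(17) -> [20, 28, 3, 29, 25, 2, 17]
Final stack (bottom to top): [20, 28, 3, 29, 25, 2, 17]


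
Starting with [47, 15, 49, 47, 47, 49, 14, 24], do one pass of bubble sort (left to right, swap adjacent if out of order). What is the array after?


After one pass: [15, 47, 47, 47, 49, 14, 24, 49]


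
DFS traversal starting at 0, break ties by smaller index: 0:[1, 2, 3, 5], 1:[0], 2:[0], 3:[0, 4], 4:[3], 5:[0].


DFS stack-based: start with [0]
Visit order: [0, 1, 2, 3, 4, 5]


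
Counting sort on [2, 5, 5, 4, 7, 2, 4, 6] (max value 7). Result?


Count array: [0, 0, 2, 0, 2, 2, 1, 1]
Reconstruct: [2, 2, 4, 4, 5, 5, 6, 7]


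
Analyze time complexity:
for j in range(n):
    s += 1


Per nesting level: O(n) = O(n)
Complexity: O(n)


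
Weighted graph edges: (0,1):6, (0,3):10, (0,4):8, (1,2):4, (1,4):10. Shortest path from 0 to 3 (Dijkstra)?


Dijkstra from 0:
Distances: {0: 0, 1: 6, 2: 10, 3: 10, 4: 8}
Shortest distance to 3 = 10, path = [0, 3]


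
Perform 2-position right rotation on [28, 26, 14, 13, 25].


Right rotate by 2: [13, 25, 28, 26, 14]


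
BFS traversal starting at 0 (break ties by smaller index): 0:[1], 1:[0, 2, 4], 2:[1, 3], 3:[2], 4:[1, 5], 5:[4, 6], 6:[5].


BFS queue: start with [0]
Visit order: [0, 1, 2, 4, 3, 5, 6]


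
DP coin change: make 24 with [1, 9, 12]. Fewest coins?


dp[0]=0; dp[i]=1+min(dp[i-c] for c in coins)
...dp[19]=3, dp[20]=4, dp[21]=2, dp[22]=3, dp[23]=4, dp[24]=2
Minimum coins for 24 = 2


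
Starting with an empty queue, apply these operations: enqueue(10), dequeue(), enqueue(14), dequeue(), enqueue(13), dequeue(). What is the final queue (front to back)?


enqueue(10) -> [10]
dequeue() returns 10 -> []
enqueue(14) -> [14]
dequeue() returns 14 -> []
enqueue(13) -> [13]
dequeue() returns 13 -> []
Final queue (front to back): []


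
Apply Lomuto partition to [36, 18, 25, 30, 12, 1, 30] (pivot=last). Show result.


Elements <= 30 go left of pivot.
Result: [18, 25, 30, 12, 1, 30, 36], pivot at index 5


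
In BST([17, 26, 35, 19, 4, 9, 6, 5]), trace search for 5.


BST root = 17
Search for 5: compare at each node
Path: [17, 4, 9, 6, 5]


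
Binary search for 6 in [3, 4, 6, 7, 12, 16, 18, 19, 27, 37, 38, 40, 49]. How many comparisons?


Search for 6:
[0,12] mid=6 arr[6]=18
[0,5] mid=2 arr[2]=6
Total: 2 comparisons


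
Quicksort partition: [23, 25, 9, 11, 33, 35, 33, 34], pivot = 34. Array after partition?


Elements <= 34 go left of pivot.
Result: [23, 25, 9, 11, 33, 33, 34, 35], pivot at index 6


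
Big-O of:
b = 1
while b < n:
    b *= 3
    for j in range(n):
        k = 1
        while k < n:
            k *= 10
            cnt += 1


Per nesting level: O(log n) * O(n) * O(log n) = O(n (log n)^2)
Complexity: O(n (log n)^2)


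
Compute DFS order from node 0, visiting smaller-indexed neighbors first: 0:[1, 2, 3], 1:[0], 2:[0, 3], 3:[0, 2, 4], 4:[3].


DFS stack-based: start with [0]
Visit order: [0, 1, 2, 3, 4]


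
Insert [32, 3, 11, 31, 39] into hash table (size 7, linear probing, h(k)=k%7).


Insertions: 32->slot 4; 3->slot 3; 11->slot 5; 31->slot 6; 39->slot 0
Table: [39, None, None, 3, 32, 11, 31]


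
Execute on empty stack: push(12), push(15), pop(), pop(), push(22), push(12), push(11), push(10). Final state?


push(12) -> [12]
push(15) -> [12, 15]
pop() returns 15 -> [12]
pop() returns 12 -> []
push(22) -> [22]
push(12) -> [22, 12]
push(11) -> [22, 12, 11]
push(10) -> [22, 12, 11, 10]
Final stack (bottom to top): [22, 12, 11, 10]


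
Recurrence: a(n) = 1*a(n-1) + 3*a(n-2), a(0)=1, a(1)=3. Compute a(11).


Build bottom-up:
...a(9)=2175, a(10)=5001, a(11)=1*5001+3*2175=11526


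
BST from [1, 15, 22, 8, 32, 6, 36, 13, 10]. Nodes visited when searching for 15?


BST root = 1
Search for 15: compare at each node
Path: [1, 15]


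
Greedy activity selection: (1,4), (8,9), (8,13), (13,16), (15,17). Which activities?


Greedy: pick earliest-ending, then skip overlaps.
Selected (3 activities): [(1, 4), (8, 9), (13, 16)]


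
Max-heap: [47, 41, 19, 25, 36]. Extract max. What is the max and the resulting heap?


Max = 47
Replace root with last, heapify down
Resulting heap: [41, 36, 19, 25]


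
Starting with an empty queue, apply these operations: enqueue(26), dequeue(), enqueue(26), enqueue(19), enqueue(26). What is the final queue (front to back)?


enqueue(26) -> [26]
dequeue() returns 26 -> []
enqueue(26) -> [26]
enqueue(19) -> [26, 19]
enqueue(26) -> [26, 19, 26]
Final queue (front to back): [26, 19, 26]


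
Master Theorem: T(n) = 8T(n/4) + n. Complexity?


a=8, b=4, c=1. log_4(8)=1.5 > c=1. Case 1: O(n^log_b(a)) = O(n^1.500)
Complexity: O(n^1.500)


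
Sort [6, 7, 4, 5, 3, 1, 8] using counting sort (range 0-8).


Count array: [0, 1, 0, 1, 1, 1, 1, 1, 1]
Reconstruct: [1, 3, 4, 5, 6, 7, 8]


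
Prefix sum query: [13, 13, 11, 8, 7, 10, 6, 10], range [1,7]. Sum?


Prefix sums: [0, 13, 26, 37, 45, 52, 62, 68, 78]
Sum[1..7] = prefix[8] - prefix[1] = 78 - 13 = 65


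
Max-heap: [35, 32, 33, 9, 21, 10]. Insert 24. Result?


Append 24: [35, 32, 33, 9, 21, 10, 24]
Bubble up: no swaps needed
Result: [35, 32, 33, 9, 21, 10, 24]


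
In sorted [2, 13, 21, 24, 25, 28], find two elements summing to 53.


Two pointers: lo=0, hi=5
Found pair: (25, 28) summing to 53


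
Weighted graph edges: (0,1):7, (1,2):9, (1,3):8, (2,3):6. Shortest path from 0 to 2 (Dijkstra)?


Dijkstra from 0:
Distances: {0: 0, 1: 7, 2: 16, 3: 15}
Shortest distance to 2 = 16, path = [0, 1, 2]


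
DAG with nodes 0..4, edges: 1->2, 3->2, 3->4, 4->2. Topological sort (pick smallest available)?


Kahn's algorithm, process smallest node first
Order: [0, 1, 3, 4, 2]


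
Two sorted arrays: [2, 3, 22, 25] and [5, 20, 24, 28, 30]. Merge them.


Compare heads, take smaller each step.
Merged: [2, 3, 5, 20, 22, 24, 25, 28, 30]


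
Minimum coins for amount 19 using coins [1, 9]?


dp[0]=0; dp[i]=1+min(dp[i-c] for c in coins)
...dp[14]=6, dp[15]=7, dp[16]=8, dp[17]=9, dp[18]=2, dp[19]=3
Minimum coins for 19 = 3


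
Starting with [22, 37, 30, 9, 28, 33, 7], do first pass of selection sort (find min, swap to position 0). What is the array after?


After one pass: [7, 37, 30, 9, 28, 33, 22]


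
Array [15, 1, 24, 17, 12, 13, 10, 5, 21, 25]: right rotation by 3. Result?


Right rotate by 3: [5, 21, 25, 15, 1, 24, 17, 12, 13, 10]


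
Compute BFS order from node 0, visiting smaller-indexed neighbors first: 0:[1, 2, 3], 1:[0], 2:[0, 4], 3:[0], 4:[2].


BFS queue: start with [0]
Visit order: [0, 1, 2, 3, 4]


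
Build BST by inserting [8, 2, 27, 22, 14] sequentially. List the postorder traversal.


Root = 8; build tree by BST insertion.
Postorder traversal: [2, 14, 22, 27, 8]


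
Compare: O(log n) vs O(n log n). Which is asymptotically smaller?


logarithmic grows slower than linearithmic
O(log n) is asymptotically smaller; O(n log n) grows faster


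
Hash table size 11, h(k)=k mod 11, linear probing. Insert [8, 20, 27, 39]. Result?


Insertions: 8->slot 8; 20->slot 9; 27->slot 5; 39->slot 6
Table: [None, None, None, None, None, 27, 39, None, 8, 20, None]


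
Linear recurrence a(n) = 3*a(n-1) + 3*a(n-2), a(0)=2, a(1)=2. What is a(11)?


Build bottom-up:
...a(9)=126522, a(10)=479682, a(11)=3*479682+3*126522=1818612


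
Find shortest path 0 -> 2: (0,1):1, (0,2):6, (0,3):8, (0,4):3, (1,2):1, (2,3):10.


Dijkstra from 0:
Distances: {0: 0, 1: 1, 2: 2, 3: 8, 4: 3}
Shortest distance to 2 = 2, path = [0, 1, 2]


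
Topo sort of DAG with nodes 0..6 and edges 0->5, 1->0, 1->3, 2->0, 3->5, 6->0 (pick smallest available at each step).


Kahn's algorithm, process smallest node first
Order: [1, 2, 3, 4, 6, 0, 5]


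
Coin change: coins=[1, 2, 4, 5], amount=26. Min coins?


dp[0]=0; dp[i]=1+min(dp[i-c] for c in coins)
...dp[21]=5, dp[22]=5, dp[23]=5, dp[24]=5, dp[25]=5, dp[26]=6
Minimum coins for 26 = 6


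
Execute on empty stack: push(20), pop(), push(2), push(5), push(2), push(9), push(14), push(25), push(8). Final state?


push(20) -> [20]
pop() returns 20 -> []
push(2) -> [2]
push(5) -> [2, 5]
push(2) -> [2, 5, 2]
push(9) -> [2, 5, 2, 9]
push(14) -> [2, 5, 2, 9, 14]
push(25) -> [2, 5, 2, 9, 14, 25]
push(8) -> [2, 5, 2, 9, 14, 25, 8]
Final stack (bottom to top): [2, 5, 2, 9, 14, 25, 8]


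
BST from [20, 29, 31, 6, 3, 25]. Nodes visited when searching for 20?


BST root = 20
Search for 20: compare at each node
Path: [20]


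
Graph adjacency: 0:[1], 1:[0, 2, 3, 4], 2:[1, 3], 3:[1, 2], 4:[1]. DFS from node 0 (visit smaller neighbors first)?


DFS stack-based: start with [0]
Visit order: [0, 1, 2, 3, 4]


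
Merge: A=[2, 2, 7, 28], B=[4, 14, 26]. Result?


Compare heads, take smaller each step.
Merged: [2, 2, 4, 7, 14, 26, 28]
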